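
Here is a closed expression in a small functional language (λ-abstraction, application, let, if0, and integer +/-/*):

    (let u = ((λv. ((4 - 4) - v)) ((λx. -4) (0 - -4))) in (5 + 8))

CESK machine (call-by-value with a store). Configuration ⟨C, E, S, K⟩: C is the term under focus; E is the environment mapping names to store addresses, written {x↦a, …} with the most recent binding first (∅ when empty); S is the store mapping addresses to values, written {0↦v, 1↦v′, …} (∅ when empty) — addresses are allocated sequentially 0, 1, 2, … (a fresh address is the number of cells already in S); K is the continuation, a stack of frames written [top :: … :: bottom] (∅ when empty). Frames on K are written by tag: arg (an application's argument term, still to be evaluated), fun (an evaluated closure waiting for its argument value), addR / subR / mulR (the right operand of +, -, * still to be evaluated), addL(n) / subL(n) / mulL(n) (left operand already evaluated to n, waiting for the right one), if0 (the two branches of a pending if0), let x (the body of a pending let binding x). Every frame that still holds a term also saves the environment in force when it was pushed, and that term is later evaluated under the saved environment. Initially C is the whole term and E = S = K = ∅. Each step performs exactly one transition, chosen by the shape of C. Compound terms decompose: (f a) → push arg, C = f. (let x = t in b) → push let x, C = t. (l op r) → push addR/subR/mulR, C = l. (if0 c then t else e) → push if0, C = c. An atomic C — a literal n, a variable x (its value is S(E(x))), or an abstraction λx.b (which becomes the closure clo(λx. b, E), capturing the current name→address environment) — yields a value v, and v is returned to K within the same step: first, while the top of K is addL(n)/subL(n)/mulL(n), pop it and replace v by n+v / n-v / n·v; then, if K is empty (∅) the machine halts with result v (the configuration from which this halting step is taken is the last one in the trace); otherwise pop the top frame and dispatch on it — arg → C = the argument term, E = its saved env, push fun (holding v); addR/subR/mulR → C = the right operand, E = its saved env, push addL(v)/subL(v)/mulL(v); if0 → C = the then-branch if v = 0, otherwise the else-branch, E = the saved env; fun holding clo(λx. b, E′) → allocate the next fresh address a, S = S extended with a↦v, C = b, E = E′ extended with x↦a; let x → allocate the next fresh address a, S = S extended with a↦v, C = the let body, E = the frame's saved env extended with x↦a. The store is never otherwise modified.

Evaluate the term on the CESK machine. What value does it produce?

Answer: 13

Machine steps:
0. <C=(let u = ((λv. ((4 - 4) - v)) ((λx. -4) (0 - -4))) in (5 + 8)), E=∅, S=∅, K=∅>
1. <C=((λv. ((4 - 4) - v)) ((λx. -4) (0 - -4))), E=∅, S=∅, K=[let u]>
2. <C=(λv. ((4 - 4) - v)), E=∅, S=∅, K=[arg :: let u]>
3. <C=((λx. -4) (0 - -4)), E=∅, S=∅, K=[fun :: let u]>
4. <C=(λx. -4), E=∅, S=∅, K=[arg :: fun :: let u]>
5. <C=(0 - -4), E=∅, S=∅, K=[fun :: fun :: let u]>
6. <C=0, E=∅, S=∅, K=[subR :: fun :: fun :: let u]>
7. <C=-4, E=∅, S=∅, K=[subL(0) :: fun :: fun :: let u]>
8. <C=-4, E={x↦0}, S={0↦4}, K=[fun :: let u]>
9. <C=((4 - 4) - v), E={v↦1}, S={0↦4, 1↦-4}, K=[let u]>
10. <C=(4 - 4), E={v↦1}, S={0↦4, 1↦-4}, K=[subR :: let u]>
11. <C=4, E={v↦1}, S={0↦4, 1↦-4}, K=[subR :: subR :: let u]>
12. <C=4, E={v↦1}, S={0↦4, 1↦-4}, K=[subL(4) :: subR :: let u]>
13. <C=v, E={v↦1}, S={0↦4, 1↦-4}, K=[subL(0) :: let u]>
14. <C=(5 + 8), E={u↦2}, S={0↦4, 1↦-4, 2↦4}, K=∅>
15. <C=5, E={u↦2}, S={0↦4, 1↦-4, 2↦4}, K=[addR]>
16. <C=8, E={u↦2}, S={0↦4, 1↦-4, 2↦4}, K=[addL(5)]>
→ final value 13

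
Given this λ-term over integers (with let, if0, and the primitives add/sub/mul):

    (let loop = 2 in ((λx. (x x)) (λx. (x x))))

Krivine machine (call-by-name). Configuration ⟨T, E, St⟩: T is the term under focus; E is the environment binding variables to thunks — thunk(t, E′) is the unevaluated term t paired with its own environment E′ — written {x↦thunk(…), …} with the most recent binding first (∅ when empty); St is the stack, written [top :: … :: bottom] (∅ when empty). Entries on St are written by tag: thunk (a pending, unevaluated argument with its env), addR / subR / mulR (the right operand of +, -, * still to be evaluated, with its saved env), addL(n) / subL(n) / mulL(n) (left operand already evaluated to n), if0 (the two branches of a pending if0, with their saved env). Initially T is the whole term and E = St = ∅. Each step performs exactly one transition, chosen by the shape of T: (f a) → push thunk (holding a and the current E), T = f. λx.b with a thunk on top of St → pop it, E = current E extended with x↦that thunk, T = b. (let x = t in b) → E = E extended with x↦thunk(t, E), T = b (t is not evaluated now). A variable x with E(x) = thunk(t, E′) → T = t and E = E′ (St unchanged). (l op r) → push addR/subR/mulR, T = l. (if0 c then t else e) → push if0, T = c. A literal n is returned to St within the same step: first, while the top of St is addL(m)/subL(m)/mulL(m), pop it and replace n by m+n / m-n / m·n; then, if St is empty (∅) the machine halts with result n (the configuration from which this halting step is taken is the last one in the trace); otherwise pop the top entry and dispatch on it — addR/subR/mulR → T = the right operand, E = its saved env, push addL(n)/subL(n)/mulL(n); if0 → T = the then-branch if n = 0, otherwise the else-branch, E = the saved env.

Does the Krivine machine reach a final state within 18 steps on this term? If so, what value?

Answer: DIVERGES (no final state within 18 steps)

Execution trace:
0. <T=(let loop = 2 in ((λx. (x x)) (λx. (x x)))), E=∅, St=∅>
1. <T=((λx. (x x)) (λx. (x x))), E={loop↦thunk(2, ∅)}, St=∅>
2. <T=(λx. (x x)), E={loop↦thunk(2, ∅)}, St=[thunk]>
3. <T=(x x), E={x↦thunk((λx. (x x)), {loop↦thunk(2, ∅)}), loop↦thunk(2, ∅)}, St=∅>
4. <T=x, E={x↦thunk((λx. (x x)), {loop↦thunk(2, ∅)}), loop↦thunk(2, ∅)}, St=[thunk]>
5. <T=(λx. (x x)), E={loop↦thunk(2, ∅)}, St=[thunk]>
6. <T=(x x), E={x↦thunk(x, {x↦thunk((λx. (x x)), {loop↦thunk(2, ∅)}), loop↦thunk(2, ∅)}), loop↦thunk(2, ∅)}, St=∅>
7. <T=x, E={x↦thunk(x, {x↦thunk((λx. (x x)), {loop↦thunk(2, ∅)}), loop↦thunk(2, ∅)}), loop↦thunk(2, ∅)}, St=[thunk]>
8. <T=x, E={x↦thunk((λx. (x x)), {loop↦thunk(2, ∅)}), loop↦thunk(2, ∅)}, St=[thunk]>
9. <T=(λx. (x x)), E={loop↦thunk(2, ∅)}, St=[thunk]>
10. <T=(x x), E={x↦thunk(x, {x↦thunk(x, {x↦thunk((λx. (x x)), {loop↦thunk(2, ∅)}), loop↦thunk(2, ∅)}), loop↦thunk(2, ∅)}), loop↦thunk(2, ∅)}, St=∅>
11. <T=x, E={x↦thunk(x, {x↦thunk(x, {x↦thunk((λx. (x x)), {loop↦thunk(2, ∅)}), loop↦thunk(2, ∅)}), loop↦thunk(2, ∅)}), loop↦thunk(2, ∅)}, St=[thunk]>
12. <T=x, E={x↦thunk(x, {x↦thunk((λx. (x x)), {loop↦thunk(2, ∅)}), loop↦thunk(2, ∅)}), loop↦thunk(2, ∅)}, St=[thunk]>
13. <T=x, E={x↦thunk((λx. (x x)), {loop↦thunk(2, ∅)}), loop↦thunk(2, ∅)}, St=[thunk]>
14. <T=(λx. (x x)), E={loop↦thunk(2, ∅)}, St=[thunk]>
15. <T=(x x), E={x↦thunk(x, {x↦thunk(x, {x↦thunk(x, {x↦thunk((λx. (x x)), {loop↦thunk(2, ∅)}), loop↦thunk(2, ∅)}), loop↦thunk(2, ∅)}), loop↦thunk(2, ∅)}), loop↦thunk(2, ∅)}, St=∅>
16. <T=x, E={x↦thunk(x, {x↦thunk(x, {x↦thunk(x, {x↦thunk((λx. (x x)), {loop↦thunk(2, ∅)}), loop↦thunk(2, ∅)}), loop↦thunk(2, ∅)}), loop↦thunk(2, ∅)}), loop↦thunk(2, ∅)}, St=[thunk]>
17. <T=x, E={x↦thunk(x, {x↦thunk(x, {x↦thunk((λx. (x x)), {loop↦thunk(2, ∅)}), loop↦thunk(2, ∅)}), loop↦thunk(2, ∅)}), loop↦thunk(2, ∅)}, St=[thunk]>
18. <T=x, E={x↦thunk(x, {x↦thunk((λx. (x x)), {loop↦thunk(2, ∅)}), loop↦thunk(2, ∅)}), loop↦thunk(2, ∅)}, St=[thunk]>
→ 18 transitions taken and the configuration is still not final: no result within 18 steps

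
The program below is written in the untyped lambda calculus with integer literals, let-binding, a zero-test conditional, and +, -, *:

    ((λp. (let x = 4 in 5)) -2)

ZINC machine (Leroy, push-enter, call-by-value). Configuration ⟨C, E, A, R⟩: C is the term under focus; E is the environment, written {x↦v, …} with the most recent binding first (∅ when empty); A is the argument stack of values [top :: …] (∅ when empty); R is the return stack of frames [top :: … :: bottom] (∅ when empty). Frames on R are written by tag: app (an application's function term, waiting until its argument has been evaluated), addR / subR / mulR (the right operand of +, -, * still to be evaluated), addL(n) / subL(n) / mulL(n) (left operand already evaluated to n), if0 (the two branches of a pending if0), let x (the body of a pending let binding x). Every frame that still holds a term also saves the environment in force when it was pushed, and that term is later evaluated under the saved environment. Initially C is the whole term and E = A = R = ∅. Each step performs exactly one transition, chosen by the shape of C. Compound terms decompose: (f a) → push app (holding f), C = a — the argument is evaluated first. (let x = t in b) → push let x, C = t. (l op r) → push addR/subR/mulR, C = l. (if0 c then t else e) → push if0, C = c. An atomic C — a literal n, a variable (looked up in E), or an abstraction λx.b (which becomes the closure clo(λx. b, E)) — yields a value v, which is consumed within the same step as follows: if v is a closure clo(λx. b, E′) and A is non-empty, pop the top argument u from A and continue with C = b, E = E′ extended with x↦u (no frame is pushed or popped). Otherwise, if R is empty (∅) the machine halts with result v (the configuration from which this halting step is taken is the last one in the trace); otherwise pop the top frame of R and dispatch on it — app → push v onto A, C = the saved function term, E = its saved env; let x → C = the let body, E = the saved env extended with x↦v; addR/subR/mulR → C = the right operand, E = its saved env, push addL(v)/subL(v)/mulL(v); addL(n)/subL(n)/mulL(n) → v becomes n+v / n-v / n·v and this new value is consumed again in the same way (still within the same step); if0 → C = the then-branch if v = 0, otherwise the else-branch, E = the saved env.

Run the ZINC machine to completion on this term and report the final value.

t=0: <C=((λp. (let x = 4 in 5)) -2), E=∅, A=∅, R=∅>
t=1: <C=-2, E=∅, A=∅, R=[app]>
t=2: <C=(λp. (let x = 4 in 5)), E=∅, A=[-2], R=∅>
t=3: <C=(let x = 4 in 5), E={p↦-2}, A=∅, R=∅>
t=4: <C=4, E={p↦-2}, A=∅, R=[let x]>
t=5: <C=5, E={x↦4, p↦-2}, A=∅, R=∅>
→ final value 5

Answer: 5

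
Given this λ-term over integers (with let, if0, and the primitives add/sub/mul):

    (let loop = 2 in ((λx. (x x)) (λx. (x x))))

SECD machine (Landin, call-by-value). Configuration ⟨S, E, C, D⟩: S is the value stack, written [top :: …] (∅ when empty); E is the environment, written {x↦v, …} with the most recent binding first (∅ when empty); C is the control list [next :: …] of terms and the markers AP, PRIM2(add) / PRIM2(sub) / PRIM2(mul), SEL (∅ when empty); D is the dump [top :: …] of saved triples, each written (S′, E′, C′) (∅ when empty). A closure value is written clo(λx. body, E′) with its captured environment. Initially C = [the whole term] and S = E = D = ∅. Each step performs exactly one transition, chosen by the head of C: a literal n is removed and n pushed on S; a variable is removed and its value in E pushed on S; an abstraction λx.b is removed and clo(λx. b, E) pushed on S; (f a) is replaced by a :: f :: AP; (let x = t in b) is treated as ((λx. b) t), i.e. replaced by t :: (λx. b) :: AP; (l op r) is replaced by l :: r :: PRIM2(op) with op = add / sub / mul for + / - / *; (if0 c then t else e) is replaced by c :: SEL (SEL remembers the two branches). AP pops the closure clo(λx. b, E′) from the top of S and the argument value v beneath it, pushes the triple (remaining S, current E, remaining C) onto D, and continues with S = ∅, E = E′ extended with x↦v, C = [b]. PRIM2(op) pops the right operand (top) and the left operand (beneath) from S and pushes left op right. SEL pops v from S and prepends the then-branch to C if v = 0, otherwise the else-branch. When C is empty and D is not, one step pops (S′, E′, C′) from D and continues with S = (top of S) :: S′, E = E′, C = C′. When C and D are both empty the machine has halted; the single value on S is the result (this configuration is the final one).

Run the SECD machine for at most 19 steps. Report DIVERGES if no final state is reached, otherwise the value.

Answer: DIVERGES (no final state within 19 steps)

Machine steps:
step 0: <S=∅, E=∅, C=[(let loop = 2 in ((λx. (x x)) (λx. (x x))))], D=∅>
step 1: <S=∅, E=∅, C=[2 :: (λloop. ((λx. (x x)) (λx. (x x)))) :: AP], D=∅>
step 2: <S=[2], E=∅, C=[(λloop. ((λx. (x x)) (λx. (x x)))) :: AP], D=∅>
step 3: <S=[clo(λloop. ((λx. (x x)) (λx. (x x))), ∅) :: 2], E=∅, C=[AP], D=∅>
step 4: <S=∅, E={loop↦2}, C=[((λx. (x x)) (λx. (x x)))], D=[(∅, ∅, ∅)]>
step 5: <S=∅, E={loop↦2}, C=[(λx. (x x)) :: (λx. (x x)) :: AP], D=[(∅, ∅, ∅)]>
step 6: <S=[clo(λx. (x x), {loop↦2})], E={loop↦2}, C=[(λx. (x x)) :: AP], D=[(∅, ∅, ∅)]>
step 7: <S=[clo(λx. (x x), {loop↦2}) :: clo(λx. (x x), {loop↦2})], E={loop↦2}, C=[AP], D=[(∅, ∅, ∅)]>
step 8: <S=∅, E={x↦clo(λx. (x x), {loop↦2}), loop↦2}, C=[(x x)], D=[(∅, {loop↦2}, ∅) :: (∅, ∅, ∅)]>
step 9: <S=∅, E={x↦clo(λx. (x x), {loop↦2}), loop↦2}, C=[x :: x :: AP], D=[(∅, {loop↦2}, ∅) :: (∅, ∅, ∅)]>
step 10: <S=[clo(λx. (x x), {loop↦2})], E={x↦clo(λx. (x x), {loop↦2}), loop↦2}, C=[x :: AP], D=[(∅, {loop↦2}, ∅) :: (∅, ∅, ∅)]>
step 11: <S=[clo(λx. (x x), {loop↦2}) :: clo(λx. (x x), {loop↦2})], E={x↦clo(λx. (x x), {loop↦2}), loop↦2}, C=[AP], D=[(∅, {loop↦2}, ∅) :: (∅, ∅, ∅)]>
step 12: <S=∅, E={x↦clo(λx. (x x), {loop↦2}), loop↦2}, C=[(x x)], D=[(∅, {x↦clo(λx. (x x), {loop↦2}), loop↦2}, ∅) :: (∅, {loop↦2}, ∅) :: (∅, ∅, ∅)]>
step 13: <S=∅, E={x↦clo(λx. (x x), {loop↦2}), loop↦2}, C=[x :: x :: AP], D=[(∅, {x↦clo(λx. (x x), {loop↦2}), loop↦2}, ∅) :: (∅, {loop↦2}, ∅) :: (∅, ∅, ∅)]>
step 14: <S=[clo(λx. (x x), {loop↦2})], E={x↦clo(λx. (x x), {loop↦2}), loop↦2}, C=[x :: AP], D=[(∅, {x↦clo(λx. (x x), {loop↦2}), loop↦2}, ∅) :: (∅, {loop↦2}, ∅) :: (∅, ∅, ∅)]>
step 15: <S=[clo(λx. (x x), {loop↦2}) :: clo(λx. (x x), {loop↦2})], E={x↦clo(λx. (x x), {loop↦2}), loop↦2}, C=[AP], D=[(∅, {x↦clo(λx. (x x), {loop↦2}), loop↦2}, ∅) :: (∅, {loop↦2}, ∅) :: (∅, ∅, ∅)]>
step 16: <S=∅, E={x↦clo(λx. (x x), {loop↦2}), loop↦2}, C=[(x x)], D=[(∅, {x↦clo(λx. (x x), {loop↦2}), loop↦2}, ∅) :: (∅, {x↦clo(λx. (x x), {loop↦2}), loop↦2}, ∅) :: (∅, {loop↦2}, ∅) :: (∅, ∅, ∅)]>
step 17: <S=∅, E={x↦clo(λx. (x x), {loop↦2}), loop↦2}, C=[x :: x :: AP], D=[(∅, {x↦clo(λx. (x x), {loop↦2}), loop↦2}, ∅) :: (∅, {x↦clo(λx. (x x), {loop↦2}), loop↦2}, ∅) :: (∅, {loop↦2}, ∅) :: (∅, ∅, ∅)]>
step 18: <S=[clo(λx. (x x), {loop↦2})], E={x↦clo(λx. (x x), {loop↦2}), loop↦2}, C=[x :: AP], D=[(∅, {x↦clo(λx. (x x), {loop↦2}), loop↦2}, ∅) :: (∅, {x↦clo(λx. (x x), {loop↦2}), loop↦2}, ∅) :: (∅, {loop↦2}, ∅) :: (∅, ∅, ∅)]>
step 19: <S=[clo(λx. (x x), {loop↦2}) :: clo(λx. (x x), {loop↦2})], E={x↦clo(λx. (x x), {loop↦2}), loop↦2}, C=[AP], D=[(∅, {x↦clo(λx. (x x), {loop↦2}), loop↦2}, ∅) :: (∅, {x↦clo(λx. (x x), {loop↦2}), loop↦2}, ∅) :: (∅, {loop↦2}, ∅) :: (∅, ∅, ∅)]>
→ 19 transitions taken and the configuration is still not final: no result within 19 steps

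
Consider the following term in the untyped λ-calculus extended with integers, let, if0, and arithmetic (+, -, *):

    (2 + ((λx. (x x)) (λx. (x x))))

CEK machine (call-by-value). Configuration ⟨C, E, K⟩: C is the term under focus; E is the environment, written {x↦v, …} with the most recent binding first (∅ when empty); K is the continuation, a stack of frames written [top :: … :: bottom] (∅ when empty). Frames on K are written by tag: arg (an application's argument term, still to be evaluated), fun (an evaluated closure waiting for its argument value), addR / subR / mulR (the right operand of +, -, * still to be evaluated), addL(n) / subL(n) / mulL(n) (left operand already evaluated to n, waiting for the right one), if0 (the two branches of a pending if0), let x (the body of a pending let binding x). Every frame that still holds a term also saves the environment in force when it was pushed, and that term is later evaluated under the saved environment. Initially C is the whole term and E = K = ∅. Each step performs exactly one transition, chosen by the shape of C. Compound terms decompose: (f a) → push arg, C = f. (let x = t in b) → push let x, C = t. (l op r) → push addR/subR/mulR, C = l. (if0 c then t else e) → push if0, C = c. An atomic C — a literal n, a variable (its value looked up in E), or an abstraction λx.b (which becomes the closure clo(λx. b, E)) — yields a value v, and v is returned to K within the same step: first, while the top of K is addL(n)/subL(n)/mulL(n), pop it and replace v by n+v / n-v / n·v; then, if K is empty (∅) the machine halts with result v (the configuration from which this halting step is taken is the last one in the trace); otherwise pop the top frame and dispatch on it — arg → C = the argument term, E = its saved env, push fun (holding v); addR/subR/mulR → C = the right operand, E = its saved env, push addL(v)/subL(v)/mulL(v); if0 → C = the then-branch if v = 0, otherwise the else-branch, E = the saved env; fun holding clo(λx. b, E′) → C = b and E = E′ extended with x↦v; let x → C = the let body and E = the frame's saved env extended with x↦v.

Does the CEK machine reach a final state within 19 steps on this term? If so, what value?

0. <C=(2 + ((λx. (x x)) (λx. (x x)))), E=∅, K=∅>
1. <C=2, E=∅, K=[addR]>
2. <C=((λx. (x x)) (λx. (x x))), E=∅, K=[addL(2)]>
3. <C=(λx. (x x)), E=∅, K=[arg :: addL(2)]>
4. <C=(λx. (x x)), E=∅, K=[fun :: addL(2)]>
5. <C=(x x), E={x↦clo(λx. (x x), ∅)}, K=[addL(2)]>
6. <C=x, E={x↦clo(λx. (x x), ∅)}, K=[arg :: addL(2)]>
7. <C=x, E={x↦clo(λx. (x x), ∅)}, K=[fun :: addL(2)]>
… configuration repeats with period 3 (steps 5–7 recur indefinitely) …

Answer: DIVERGES (no final state within 19 steps)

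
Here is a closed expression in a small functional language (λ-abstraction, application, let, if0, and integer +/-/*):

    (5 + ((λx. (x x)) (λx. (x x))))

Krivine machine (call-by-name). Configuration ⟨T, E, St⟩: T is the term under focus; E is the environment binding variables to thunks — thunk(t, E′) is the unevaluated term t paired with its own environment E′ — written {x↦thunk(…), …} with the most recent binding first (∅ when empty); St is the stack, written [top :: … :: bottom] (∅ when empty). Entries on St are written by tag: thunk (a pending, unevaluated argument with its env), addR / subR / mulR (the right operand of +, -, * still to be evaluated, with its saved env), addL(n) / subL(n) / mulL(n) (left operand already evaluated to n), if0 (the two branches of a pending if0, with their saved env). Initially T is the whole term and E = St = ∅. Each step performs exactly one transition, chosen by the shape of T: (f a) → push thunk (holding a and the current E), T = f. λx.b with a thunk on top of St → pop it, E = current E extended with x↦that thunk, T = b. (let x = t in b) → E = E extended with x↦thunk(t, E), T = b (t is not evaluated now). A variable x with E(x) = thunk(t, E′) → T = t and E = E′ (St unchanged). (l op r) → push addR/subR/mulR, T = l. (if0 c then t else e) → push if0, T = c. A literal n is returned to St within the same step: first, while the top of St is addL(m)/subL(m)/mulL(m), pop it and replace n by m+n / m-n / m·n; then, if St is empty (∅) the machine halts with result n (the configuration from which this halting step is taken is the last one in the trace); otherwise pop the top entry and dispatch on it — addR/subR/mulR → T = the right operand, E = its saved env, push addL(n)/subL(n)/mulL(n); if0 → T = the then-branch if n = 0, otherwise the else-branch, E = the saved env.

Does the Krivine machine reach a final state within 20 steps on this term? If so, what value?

Answer: DIVERGES (no final state within 20 steps)

Derivation:
step 0: ⟨T=(5 + ((λx. (x x)) (λx. (x x)))); E=∅; St=∅⟩
step 1: ⟨T=5; E=∅; St=[addR]⟩
step 2: ⟨T=((λx. (x x)) (λx. (x x))); E=∅; St=[addL(5)]⟩
step 3: ⟨T=(λx. (x x)); E=∅; St=[thunk :: addL(5)]⟩
step 4: ⟨T=(x x); E={x↦thunk((λx. (x x)), ∅)}; St=[addL(5)]⟩
step 5: ⟨T=x; E={x↦thunk((λx. (x x)), ∅)}; St=[thunk :: addL(5)]⟩
step 6: ⟨T=(λx. (x x)); E=∅; St=[thunk :: addL(5)]⟩
step 7: ⟨T=(x x); E={x↦thunk(x, {x↦thunk((λx. (x x)), ∅)})}; St=[addL(5)]⟩
step 8: ⟨T=x; E={x↦thunk(x, {x↦thunk((λx. (x x)), ∅)})}; St=[thunk :: addL(5)]⟩
step 9: ⟨T=x; E={x↦thunk((λx. (x x)), ∅)}; St=[thunk :: addL(5)]⟩
step 10: ⟨T=(λx. (x x)); E=∅; St=[thunk :: addL(5)]⟩
step 11: ⟨T=(x x); E={x↦thunk(x, {x↦thunk(x, {x↦thunk((λx. (x x)), ∅)})})}; St=[addL(5)]⟩
step 12: ⟨T=x; E={x↦thunk(x, {x↦thunk(x, {x↦thunk((λx. (x x)), ∅)})})}; St=[thunk :: addL(5)]⟩
step 13: ⟨T=x; E={x↦thunk(x, {x↦thunk((λx. (x x)), ∅)})}; St=[thunk :: addL(5)]⟩
step 14: ⟨T=x; E={x↦thunk((λx. (x x)), ∅)}; St=[thunk :: addL(5)]⟩
step 15: ⟨T=(λx. (x x)); E=∅; St=[thunk :: addL(5)]⟩
step 16: ⟨T=(x x); E={x↦thunk(x, {x↦thunk(x, {x↦thunk(x, {x↦thunk((λx. (x x)), ∅)})})})}; St=[addL(5)]⟩
step 17: ⟨T=x; E={x↦thunk(x, {x↦thunk(x, {x↦thunk(x, {x↦thunk((λx. (x x)), ∅)})})})}; St=[thunk :: addL(5)]⟩
step 18: ⟨T=x; E={x↦thunk(x, {x↦thunk(x, {x↦thunk((λx. (x x)), ∅)})})}; St=[thunk :: addL(5)]⟩
step 19: ⟨T=x; E={x↦thunk(x, {x↦thunk((λx. (x x)), ∅)})}; St=[thunk :: addL(5)]⟩
step 20: ⟨T=x; E={x↦thunk((λx. (x x)), ∅)}; St=[thunk :: addL(5)]⟩
→ 20 transitions taken and the configuration is still not final: no result within 20 steps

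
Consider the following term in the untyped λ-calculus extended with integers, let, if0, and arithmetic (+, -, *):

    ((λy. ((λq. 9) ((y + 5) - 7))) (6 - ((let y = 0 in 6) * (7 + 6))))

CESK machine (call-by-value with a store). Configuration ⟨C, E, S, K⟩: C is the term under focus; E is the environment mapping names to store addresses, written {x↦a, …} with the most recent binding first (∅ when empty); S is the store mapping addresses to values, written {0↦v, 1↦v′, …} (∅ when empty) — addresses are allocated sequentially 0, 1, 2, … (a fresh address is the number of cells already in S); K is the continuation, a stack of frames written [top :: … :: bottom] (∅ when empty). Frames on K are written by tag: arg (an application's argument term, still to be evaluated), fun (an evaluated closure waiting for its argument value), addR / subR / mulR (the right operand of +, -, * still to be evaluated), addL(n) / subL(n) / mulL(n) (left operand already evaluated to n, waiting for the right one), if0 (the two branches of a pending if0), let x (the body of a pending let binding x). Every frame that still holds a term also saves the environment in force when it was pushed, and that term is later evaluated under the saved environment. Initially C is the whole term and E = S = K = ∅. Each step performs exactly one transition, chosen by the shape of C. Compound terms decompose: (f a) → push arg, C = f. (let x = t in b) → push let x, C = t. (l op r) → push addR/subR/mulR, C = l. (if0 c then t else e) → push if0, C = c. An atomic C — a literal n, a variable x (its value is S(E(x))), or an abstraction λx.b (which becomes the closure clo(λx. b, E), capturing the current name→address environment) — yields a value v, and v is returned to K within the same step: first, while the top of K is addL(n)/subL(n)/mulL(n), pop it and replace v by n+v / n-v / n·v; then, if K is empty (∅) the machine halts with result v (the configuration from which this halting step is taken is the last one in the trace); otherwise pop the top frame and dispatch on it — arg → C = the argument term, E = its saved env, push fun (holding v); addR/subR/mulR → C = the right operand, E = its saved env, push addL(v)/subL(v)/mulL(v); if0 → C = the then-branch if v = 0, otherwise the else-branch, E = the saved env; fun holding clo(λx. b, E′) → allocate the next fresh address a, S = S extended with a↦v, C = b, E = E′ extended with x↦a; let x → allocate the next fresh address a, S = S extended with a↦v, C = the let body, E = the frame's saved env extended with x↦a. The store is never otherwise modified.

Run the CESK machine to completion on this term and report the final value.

0. [C=((λy. ((λq. 9) ((y + 5) - 7))) (6 - ((let y = 0 in 6) * (7 + 6)))) | E=∅ | S=∅ | K=∅]
1. [C=(λy. ((λq. 9) ((y + 5) - 7))) | E=∅ | S=∅ | K=[arg]]
2. [C=(6 - ((let y = 0 in 6) * (7 + 6))) | E=∅ | S=∅ | K=[fun]]
3. [C=6 | E=∅ | S=∅ | K=[subR :: fun]]
4. [C=((let y = 0 in 6) * (7 + 6)) | E=∅ | S=∅ | K=[subL(6) :: fun]]
5. [C=(let y = 0 in 6) | E=∅ | S=∅ | K=[mulR :: subL(6) :: fun]]
6. [C=0 | E=∅ | S=∅ | K=[let y :: mulR :: subL(6) :: fun]]
7. [C=6 | E={y↦0} | S={0↦0} | K=[mulR :: subL(6) :: fun]]
8. [C=(7 + 6) | E=∅ | S={0↦0} | K=[mulL(6) :: subL(6) :: fun]]
9. [C=7 | E=∅ | S={0↦0} | K=[addR :: mulL(6) :: subL(6) :: fun]]
10. [C=6 | E=∅ | S={0↦0} | K=[addL(7) :: mulL(6) :: subL(6) :: fun]]
11. [C=((λq. 9) ((y + 5) - 7)) | E={y↦1} | S={0↦0, 1↦-72} | K=∅]
12. [C=(λq. 9) | E={y↦1} | S={0↦0, 1↦-72} | K=[arg]]
13. [C=((y + 5) - 7) | E={y↦1} | S={0↦0, 1↦-72} | K=[fun]]
14. [C=(y + 5) | E={y↦1} | S={0↦0, 1↦-72} | K=[subR :: fun]]
15. [C=y | E={y↦1} | S={0↦0, 1↦-72} | K=[addR :: subR :: fun]]
16. [C=5 | E={y↦1} | S={0↦0, 1↦-72} | K=[addL(-72) :: subR :: fun]]
17. [C=7 | E={y↦1} | S={0↦0, 1↦-72} | K=[subL(-67) :: fun]]
18. [C=9 | E={q↦2, y↦1} | S={0↦0, 1↦-72, 2↦-74} | K=∅]
→ final value 9

Answer: 9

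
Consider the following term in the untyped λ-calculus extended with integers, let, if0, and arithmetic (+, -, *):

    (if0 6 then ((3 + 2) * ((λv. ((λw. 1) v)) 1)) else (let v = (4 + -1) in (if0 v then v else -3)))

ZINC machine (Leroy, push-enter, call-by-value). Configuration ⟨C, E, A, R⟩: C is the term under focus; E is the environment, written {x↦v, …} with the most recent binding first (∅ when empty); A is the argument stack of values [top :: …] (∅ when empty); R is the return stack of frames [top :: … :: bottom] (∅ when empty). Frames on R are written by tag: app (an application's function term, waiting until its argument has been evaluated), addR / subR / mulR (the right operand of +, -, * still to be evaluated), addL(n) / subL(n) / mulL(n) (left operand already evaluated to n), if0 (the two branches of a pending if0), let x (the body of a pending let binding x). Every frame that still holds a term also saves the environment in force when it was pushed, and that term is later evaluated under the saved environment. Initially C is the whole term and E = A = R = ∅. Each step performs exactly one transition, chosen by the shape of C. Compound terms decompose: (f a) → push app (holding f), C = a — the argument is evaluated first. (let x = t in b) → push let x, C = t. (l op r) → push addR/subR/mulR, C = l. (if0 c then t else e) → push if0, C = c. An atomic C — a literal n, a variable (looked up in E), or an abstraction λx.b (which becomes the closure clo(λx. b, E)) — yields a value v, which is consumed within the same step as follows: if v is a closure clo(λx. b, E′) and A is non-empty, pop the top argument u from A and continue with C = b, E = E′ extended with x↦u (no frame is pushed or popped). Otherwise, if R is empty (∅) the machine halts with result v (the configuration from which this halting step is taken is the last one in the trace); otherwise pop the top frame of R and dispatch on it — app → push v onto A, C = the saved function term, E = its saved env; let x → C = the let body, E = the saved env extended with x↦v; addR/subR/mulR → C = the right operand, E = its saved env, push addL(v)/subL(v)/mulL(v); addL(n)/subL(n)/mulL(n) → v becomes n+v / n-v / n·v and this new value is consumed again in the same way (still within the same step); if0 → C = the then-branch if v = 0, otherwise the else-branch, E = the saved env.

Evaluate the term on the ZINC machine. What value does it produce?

Answer: -3

Derivation:
step 0: <C=(if0 6 then ((3 + 2) * ((λv. ((λw. 1) v)) 1)) else (let v = (4 + -1) in (if0 v then v else -3))), E=∅, A=∅, R=∅>
step 1: <C=6, E=∅, A=∅, R=[if0]>
step 2: <C=(let v = (4 + -1) in (if0 v then v else -3)), E=∅, A=∅, R=∅>
step 3: <C=(4 + -1), E=∅, A=∅, R=[let v]>
step 4: <C=4, E=∅, A=∅, R=[addR :: let v]>
step 5: <C=-1, E=∅, A=∅, R=[addL(4) :: let v]>
step 6: <C=(if0 v then v else -3), E={v↦3}, A=∅, R=∅>
step 7: <C=v, E={v↦3}, A=∅, R=[if0]>
step 8: <C=-3, E={v↦3}, A=∅, R=∅>
→ final value -3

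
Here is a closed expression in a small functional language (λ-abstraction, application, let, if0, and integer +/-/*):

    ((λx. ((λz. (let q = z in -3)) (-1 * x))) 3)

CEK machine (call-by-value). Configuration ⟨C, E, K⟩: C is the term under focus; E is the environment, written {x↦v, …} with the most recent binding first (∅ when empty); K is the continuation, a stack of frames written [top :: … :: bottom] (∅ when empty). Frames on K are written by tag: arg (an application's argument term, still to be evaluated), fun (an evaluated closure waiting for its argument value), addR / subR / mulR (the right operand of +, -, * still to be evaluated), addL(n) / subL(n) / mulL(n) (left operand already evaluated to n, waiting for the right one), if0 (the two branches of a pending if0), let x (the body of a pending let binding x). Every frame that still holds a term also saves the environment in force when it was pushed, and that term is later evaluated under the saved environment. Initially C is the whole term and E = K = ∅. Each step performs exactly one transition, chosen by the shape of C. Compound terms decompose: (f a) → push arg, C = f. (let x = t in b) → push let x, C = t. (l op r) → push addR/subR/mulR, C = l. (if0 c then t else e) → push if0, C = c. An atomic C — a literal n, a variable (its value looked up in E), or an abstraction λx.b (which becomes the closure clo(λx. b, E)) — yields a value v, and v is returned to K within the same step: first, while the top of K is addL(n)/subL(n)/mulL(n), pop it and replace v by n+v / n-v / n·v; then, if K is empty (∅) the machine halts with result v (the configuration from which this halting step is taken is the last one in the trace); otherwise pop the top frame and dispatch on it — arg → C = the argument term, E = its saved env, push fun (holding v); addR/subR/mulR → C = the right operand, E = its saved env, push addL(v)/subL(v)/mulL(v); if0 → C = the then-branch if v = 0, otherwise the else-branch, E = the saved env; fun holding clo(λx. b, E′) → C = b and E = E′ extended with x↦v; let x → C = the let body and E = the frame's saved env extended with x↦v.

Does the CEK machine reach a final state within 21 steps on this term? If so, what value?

Answer: -3

Machine steps:
step 0: <C=((λx. ((λz. (let q = z in -3)) (-1 * x))) 3), E=∅, K=∅>
step 1: <C=(λx. ((λz. (let q = z in -3)) (-1 * x))), E=∅, K=[arg]>
step 2: <C=3, E=∅, K=[fun]>
step 3: <C=((λz. (let q = z in -3)) (-1 * x)), E={x↦3}, K=∅>
step 4: <C=(λz. (let q = z in -3)), E={x↦3}, K=[arg]>
step 5: <C=(-1 * x), E={x↦3}, K=[fun]>
step 6: <C=-1, E={x↦3}, K=[mulR :: fun]>
step 7: <C=x, E={x↦3}, K=[mulL(-1) :: fun]>
step 8: <C=(let q = z in -3), E={z↦-3, x↦3}, K=∅>
step 9: <C=z, E={z↦-3, x↦3}, K=[let q]>
step 10: <C=-3, E={q↦-3, z↦-3, x↦3}, K=∅>
→ final value -3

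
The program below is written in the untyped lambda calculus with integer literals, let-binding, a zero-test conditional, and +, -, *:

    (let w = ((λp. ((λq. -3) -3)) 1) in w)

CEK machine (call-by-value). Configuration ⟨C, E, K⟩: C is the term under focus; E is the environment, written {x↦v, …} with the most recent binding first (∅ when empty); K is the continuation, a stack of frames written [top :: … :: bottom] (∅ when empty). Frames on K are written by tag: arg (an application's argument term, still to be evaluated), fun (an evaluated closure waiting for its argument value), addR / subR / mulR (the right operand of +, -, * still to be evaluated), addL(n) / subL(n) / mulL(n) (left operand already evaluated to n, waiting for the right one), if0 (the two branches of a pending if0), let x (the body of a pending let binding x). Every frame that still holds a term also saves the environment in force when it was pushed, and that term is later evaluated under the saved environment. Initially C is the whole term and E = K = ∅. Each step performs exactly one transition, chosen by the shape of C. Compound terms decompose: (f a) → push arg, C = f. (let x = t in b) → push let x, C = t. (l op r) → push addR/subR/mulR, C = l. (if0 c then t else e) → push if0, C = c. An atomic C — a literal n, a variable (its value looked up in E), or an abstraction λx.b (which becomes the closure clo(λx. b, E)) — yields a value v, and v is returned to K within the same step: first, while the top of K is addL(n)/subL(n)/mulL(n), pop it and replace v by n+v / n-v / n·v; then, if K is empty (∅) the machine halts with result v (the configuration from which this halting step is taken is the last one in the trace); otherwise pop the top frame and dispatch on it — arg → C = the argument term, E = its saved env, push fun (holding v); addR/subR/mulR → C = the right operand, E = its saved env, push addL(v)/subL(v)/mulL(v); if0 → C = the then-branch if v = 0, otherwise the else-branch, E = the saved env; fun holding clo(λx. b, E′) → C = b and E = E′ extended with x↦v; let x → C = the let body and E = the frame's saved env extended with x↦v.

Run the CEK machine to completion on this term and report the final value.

t=0: [C=(let w = ((λp. ((λq. -3) -3)) 1) in w) | E=∅ | K=∅]
t=1: [C=((λp. ((λq. -3) -3)) 1) | E=∅ | K=[let w]]
t=2: [C=(λp. ((λq. -3) -3)) | E=∅ | K=[arg :: let w]]
t=3: [C=1 | E=∅ | K=[fun :: let w]]
t=4: [C=((λq. -3) -3) | E={p↦1} | K=[let w]]
t=5: [C=(λq. -3) | E={p↦1} | K=[arg :: let w]]
t=6: [C=-3 | E={p↦1} | K=[fun :: let w]]
t=7: [C=-3 | E={q↦-3, p↦1} | K=[let w]]
t=8: [C=w | E={w↦-3} | K=∅]
→ final value -3

Answer: -3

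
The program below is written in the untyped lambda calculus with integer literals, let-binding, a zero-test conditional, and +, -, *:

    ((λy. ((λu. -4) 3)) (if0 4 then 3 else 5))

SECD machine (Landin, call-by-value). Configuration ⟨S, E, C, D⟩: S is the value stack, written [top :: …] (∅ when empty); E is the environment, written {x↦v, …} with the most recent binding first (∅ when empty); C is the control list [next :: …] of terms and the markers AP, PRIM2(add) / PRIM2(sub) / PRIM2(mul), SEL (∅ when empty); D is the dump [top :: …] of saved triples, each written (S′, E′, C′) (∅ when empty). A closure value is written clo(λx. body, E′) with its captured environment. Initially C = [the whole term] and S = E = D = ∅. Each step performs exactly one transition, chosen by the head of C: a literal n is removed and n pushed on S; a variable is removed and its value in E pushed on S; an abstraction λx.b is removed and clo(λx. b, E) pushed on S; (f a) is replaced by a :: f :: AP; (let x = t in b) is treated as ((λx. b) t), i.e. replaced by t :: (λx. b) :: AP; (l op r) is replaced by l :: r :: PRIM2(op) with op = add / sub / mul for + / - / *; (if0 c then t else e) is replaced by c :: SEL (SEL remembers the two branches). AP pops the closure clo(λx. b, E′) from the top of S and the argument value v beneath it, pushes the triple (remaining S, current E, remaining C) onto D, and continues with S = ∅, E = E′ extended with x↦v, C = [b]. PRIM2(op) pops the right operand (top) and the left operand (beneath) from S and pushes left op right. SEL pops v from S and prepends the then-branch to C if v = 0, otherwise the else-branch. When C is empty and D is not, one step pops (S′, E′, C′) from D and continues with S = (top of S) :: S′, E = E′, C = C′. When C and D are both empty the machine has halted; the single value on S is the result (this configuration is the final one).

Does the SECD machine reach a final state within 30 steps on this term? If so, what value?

0. ⟨S=∅; E=∅; C=[((λy. ((λu. -4) 3)) (if0 4 then 3 else 5))]; D=∅⟩
1. ⟨S=∅; E=∅; C=[(if0 4 then 3 else 5) :: (λy. ((λu. -4) 3)) :: AP]; D=∅⟩
2. ⟨S=∅; E=∅; C=[4 :: SEL :: (λy. ((λu. -4) 3)) :: AP]; D=∅⟩
3. ⟨S=[4]; E=∅; C=[SEL :: (λy. ((λu. -4) 3)) :: AP]; D=∅⟩
4. ⟨S=∅; E=∅; C=[5 :: (λy. ((λu. -4) 3)) :: AP]; D=∅⟩
5. ⟨S=[5]; E=∅; C=[(λy. ((λu. -4) 3)) :: AP]; D=∅⟩
6. ⟨S=[clo(λy. ((λu. -4) 3), ∅) :: 5]; E=∅; C=[AP]; D=∅⟩
7. ⟨S=∅; E={y↦5}; C=[((λu. -4) 3)]; D=[(∅, ∅, ∅)]⟩
8. ⟨S=∅; E={y↦5}; C=[3 :: (λu. -4) :: AP]; D=[(∅, ∅, ∅)]⟩
9. ⟨S=[3]; E={y↦5}; C=[(λu. -4) :: AP]; D=[(∅, ∅, ∅)]⟩
10. ⟨S=[clo(λu. -4, {y↦5}) :: 3]; E={y↦5}; C=[AP]; D=[(∅, ∅, ∅)]⟩
11. ⟨S=∅; E={u↦3, y↦5}; C=[-4]; D=[(∅, {y↦5}, ∅) :: (∅, ∅, ∅)]⟩
12. ⟨S=[-4]; E={u↦3, y↦5}; C=∅; D=[(∅, {y↦5}, ∅) :: (∅, ∅, ∅)]⟩
13. ⟨S=[-4]; E={y↦5}; C=∅; D=[(∅, ∅, ∅)]⟩
14. ⟨S=[-4]; E=∅; C=∅; D=∅⟩
→ final value -4

Answer: -4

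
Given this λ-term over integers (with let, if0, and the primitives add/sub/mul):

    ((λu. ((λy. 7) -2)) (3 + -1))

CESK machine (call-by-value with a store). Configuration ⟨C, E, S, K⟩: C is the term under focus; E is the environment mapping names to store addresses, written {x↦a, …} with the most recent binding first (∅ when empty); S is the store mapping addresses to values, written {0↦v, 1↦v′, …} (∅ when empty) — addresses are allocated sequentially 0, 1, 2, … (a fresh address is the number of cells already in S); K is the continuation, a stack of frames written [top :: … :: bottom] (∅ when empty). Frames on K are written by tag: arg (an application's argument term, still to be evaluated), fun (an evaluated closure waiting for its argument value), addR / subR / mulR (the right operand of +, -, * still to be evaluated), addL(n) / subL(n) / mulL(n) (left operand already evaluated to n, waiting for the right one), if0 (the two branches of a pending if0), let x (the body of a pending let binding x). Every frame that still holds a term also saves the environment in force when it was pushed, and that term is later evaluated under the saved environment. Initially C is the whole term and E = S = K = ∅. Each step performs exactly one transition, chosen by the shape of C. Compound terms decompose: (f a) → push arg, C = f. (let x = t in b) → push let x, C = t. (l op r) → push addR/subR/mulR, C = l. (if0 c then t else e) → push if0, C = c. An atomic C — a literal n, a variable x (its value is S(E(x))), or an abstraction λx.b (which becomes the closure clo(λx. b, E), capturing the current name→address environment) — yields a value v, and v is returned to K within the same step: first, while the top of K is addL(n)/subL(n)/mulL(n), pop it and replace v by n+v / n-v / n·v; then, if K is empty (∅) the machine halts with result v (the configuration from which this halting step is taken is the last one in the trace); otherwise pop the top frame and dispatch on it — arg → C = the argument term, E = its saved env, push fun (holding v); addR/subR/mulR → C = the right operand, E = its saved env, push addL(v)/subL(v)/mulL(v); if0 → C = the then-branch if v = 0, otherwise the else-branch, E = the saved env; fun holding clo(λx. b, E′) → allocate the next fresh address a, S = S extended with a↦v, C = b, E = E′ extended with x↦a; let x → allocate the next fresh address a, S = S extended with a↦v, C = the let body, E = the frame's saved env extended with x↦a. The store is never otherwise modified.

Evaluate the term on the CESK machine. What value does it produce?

t=0: [C=((λu. ((λy. 7) -2)) (3 + -1)) | E=∅ | S=∅ | K=∅]
t=1: [C=(λu. ((λy. 7) -2)) | E=∅ | S=∅ | K=[arg]]
t=2: [C=(3 + -1) | E=∅ | S=∅ | K=[fun]]
t=3: [C=3 | E=∅ | S=∅ | K=[addR :: fun]]
t=4: [C=-1 | E=∅ | S=∅ | K=[addL(3) :: fun]]
t=5: [C=((λy. 7) -2) | E={u↦0} | S={0↦2} | K=∅]
t=6: [C=(λy. 7) | E={u↦0} | S={0↦2} | K=[arg]]
t=7: [C=-2 | E={u↦0} | S={0↦2} | K=[fun]]
t=8: [C=7 | E={y↦1, u↦0} | S={0↦2, 1↦-2} | K=∅]
→ final value 7

Answer: 7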